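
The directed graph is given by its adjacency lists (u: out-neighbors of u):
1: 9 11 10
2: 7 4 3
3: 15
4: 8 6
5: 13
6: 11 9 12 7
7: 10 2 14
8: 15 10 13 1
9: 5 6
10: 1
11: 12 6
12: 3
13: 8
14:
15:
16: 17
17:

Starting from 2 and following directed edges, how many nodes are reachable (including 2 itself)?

15

BFS from 2 visits: 2, 7, 4, 3, 14, 10, 8, 6, 15, 1, 13, 12, 11, 9, 5
Reachable nodes: 15 of 17 total.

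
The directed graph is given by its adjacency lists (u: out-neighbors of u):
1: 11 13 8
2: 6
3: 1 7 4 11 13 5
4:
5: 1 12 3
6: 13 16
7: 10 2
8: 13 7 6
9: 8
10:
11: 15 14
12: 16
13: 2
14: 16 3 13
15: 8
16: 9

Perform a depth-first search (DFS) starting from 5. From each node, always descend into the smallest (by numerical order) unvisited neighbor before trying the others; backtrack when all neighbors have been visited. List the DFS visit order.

Visit 5
5 → 1
1 → 8
8 → 6
6 → 13
13 → 2
6 → 16
16 → 9
8 → 7
7 → 10
1 → 11
11 → 14
14 → 3
3 → 4
11 → 15
5 → 12

5 -> 1 -> 8 -> 6 -> 13 -> 2 -> 16 -> 9 -> 7 -> 10 -> 11 -> 14 -> 3 -> 4 -> 15 -> 12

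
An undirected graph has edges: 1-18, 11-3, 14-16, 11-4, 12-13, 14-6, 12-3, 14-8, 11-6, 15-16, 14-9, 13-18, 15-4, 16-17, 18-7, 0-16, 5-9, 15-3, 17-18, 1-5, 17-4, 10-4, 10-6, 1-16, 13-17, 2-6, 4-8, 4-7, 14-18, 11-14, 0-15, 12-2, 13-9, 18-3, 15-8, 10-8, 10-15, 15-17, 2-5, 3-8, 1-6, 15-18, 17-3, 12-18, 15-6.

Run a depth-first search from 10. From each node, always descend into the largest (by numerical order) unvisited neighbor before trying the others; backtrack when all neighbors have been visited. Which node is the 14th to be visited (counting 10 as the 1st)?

1

Visit 10
10 → 15
15 → 18
18 → 17
17 → 16
16 → 14
14 → 11
11 → 6
6 → 2
2 → 12
12 → 13
13 → 9
9 → 5
5 → 1
12 → 3
3 → 8
8 → 4
4 → 7
16 → 0

Visit order: 10, 15, 18, 17, 16, 14, 11, 6, 2, 12, 13, 9, 5, 1, 3, 8, 4, 7, 0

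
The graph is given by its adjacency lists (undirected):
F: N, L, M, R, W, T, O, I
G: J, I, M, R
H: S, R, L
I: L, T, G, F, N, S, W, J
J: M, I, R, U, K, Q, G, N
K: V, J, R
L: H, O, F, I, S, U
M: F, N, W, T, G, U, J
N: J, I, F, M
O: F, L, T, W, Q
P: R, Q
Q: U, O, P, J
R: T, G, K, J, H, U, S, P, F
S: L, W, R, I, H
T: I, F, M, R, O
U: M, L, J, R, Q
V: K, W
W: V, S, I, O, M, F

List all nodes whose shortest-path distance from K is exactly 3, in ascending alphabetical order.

Level 0: K
Level 1: J, R, V
Level 2: F, G, H, I, M, N, P, Q, S, T, U, W
Level 3: L, O

L, O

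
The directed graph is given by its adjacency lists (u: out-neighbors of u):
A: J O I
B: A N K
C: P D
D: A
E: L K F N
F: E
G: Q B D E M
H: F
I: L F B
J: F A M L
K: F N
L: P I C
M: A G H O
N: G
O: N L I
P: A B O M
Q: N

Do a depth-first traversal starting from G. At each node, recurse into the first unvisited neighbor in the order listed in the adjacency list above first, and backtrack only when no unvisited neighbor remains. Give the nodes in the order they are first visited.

Visit G
G → Q
Q → N
G → B
B → A
A → J
J → F
F → E
E → L
L → P
P → O
O → I
P → M
M → H
L → C
C → D
E → K

G Q N B A J F E L P O I M H C D K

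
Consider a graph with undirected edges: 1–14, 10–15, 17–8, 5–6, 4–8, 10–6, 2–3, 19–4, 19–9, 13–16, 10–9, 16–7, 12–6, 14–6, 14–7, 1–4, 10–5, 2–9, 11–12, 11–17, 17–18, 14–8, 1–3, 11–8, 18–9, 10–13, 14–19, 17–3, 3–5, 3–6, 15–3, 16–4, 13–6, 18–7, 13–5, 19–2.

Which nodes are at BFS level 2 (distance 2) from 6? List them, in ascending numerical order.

Level 0: 6
Level 1: 3, 5, 10, 12, 13, 14
Level 2: 1, 2, 7, 8, 9, 11, 15, 16, 17, 19
Level 3: 4, 18

1, 2, 7, 8, 9, 11, 15, 16, 17, 19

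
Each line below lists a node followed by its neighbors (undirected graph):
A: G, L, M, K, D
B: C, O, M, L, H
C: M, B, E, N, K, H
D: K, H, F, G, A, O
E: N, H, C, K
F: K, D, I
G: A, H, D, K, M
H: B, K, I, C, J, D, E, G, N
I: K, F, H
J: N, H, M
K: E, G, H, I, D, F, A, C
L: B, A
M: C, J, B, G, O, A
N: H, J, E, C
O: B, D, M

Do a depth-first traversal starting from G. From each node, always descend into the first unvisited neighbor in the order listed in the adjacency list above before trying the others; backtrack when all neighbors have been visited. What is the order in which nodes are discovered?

Visit G
G → A
A → L
L → B
B → C
C → M
M → J
J → N
N → H
H → K
K → E
K → I
I → F
F → D
D → O

G -> A -> L -> B -> C -> M -> J -> N -> H -> K -> E -> I -> F -> D -> O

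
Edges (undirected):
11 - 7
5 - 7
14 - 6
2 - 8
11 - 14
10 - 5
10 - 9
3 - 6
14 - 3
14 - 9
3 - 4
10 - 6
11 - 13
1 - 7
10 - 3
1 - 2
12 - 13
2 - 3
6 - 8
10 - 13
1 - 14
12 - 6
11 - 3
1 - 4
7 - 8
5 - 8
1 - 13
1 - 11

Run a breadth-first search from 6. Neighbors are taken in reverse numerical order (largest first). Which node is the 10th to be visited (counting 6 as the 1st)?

Visit 6; enqueue 14, 12, 10, 8, 3 → queue [14, 12, 10, 8, 3]
Visit 14; enqueue 11, 9, 1 → queue [12, 10, 8, 3, 11, 9, 1]
Visit 12; enqueue 13 → queue [10, 8, 3, 11, 9, 1, 13]
Visit 10; enqueue 5 → queue [8, 3, 11, 9, 1, 13, 5]
Visit 8; enqueue 7, 2 → queue [3, 11, 9, 1, 13, 5, 7, 2]
Visit 3; enqueue 4 → queue [11, 9, 1, 13, 5, 7, 2, 4]
Visit 11 → queue [9, 1, 13, 5, 7, 2, 4]
Visit 9 → queue [1, 13, 5, 7, 2, 4]
Visit 1 → queue [13, 5, 7, 2, 4]
Visit 13 → queue [5, 7, 2, 4]
Visit 5 → queue [7, 2, 4]
Visit 7 → queue [2, 4]
Visit 2 → queue [4]
Visit 4 → queue []

Visit order: 6, 14, 12, 10, 8, 3, 11, 9, 1, 13, 5, 7, 2, 4

13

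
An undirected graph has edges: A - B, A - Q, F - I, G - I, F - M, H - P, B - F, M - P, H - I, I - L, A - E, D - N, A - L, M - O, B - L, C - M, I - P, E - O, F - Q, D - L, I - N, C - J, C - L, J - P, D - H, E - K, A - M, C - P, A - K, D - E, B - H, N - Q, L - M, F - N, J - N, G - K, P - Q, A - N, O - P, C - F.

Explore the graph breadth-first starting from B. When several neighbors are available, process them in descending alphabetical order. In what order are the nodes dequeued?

Visit B; enqueue L, H, F, A → queue [L, H, F, A]
Visit L; enqueue M, I, D, C → queue [H, F, A, M, I, D, C]
Visit H; enqueue P → queue [F, A, M, I, D, C, P]
Visit F; enqueue Q, N → queue [A, M, I, D, C, P, Q, N]
Visit A; enqueue K, E → queue [M, I, D, C, P, Q, N, K, E]
Visit M; enqueue O → queue [I, D, C, P, Q, N, K, E, O]
Visit I; enqueue G → queue [D, C, P, Q, N, K, E, O, G]
Visit D → queue [C, P, Q, N, K, E, O, G]
Visit C; enqueue J → queue [P, Q, N, K, E, O, G, J]
Visit P → queue [Q, N, K, E, O, G, J]
Visit Q → queue [N, K, E, O, G, J]
Visit N → queue [K, E, O, G, J]
Visit K → queue [E, O, G, J]
Visit E → queue [O, G, J]
Visit O → queue [G, J]
Visit G → queue [J]
Visit J → queue []

B, L, H, F, A, M, I, D, C, P, Q, N, K, E, O, G, J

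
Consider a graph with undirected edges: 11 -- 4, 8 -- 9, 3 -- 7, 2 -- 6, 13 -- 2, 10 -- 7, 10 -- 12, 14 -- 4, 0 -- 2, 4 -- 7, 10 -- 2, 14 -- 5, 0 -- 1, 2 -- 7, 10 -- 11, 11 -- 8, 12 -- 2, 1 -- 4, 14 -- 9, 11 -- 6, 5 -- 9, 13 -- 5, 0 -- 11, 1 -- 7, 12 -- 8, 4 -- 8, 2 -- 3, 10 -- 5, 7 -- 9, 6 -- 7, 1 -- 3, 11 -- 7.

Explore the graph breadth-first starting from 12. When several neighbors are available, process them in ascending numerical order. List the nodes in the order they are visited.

Visit 12; enqueue 2, 8, 10 → queue [2, 8, 10]
Visit 2; enqueue 0, 3, 6, 7, 13 → queue [8, 10, 0, 3, 6, 7, 13]
Visit 8; enqueue 4, 9, 11 → queue [10, 0, 3, 6, 7, 13, 4, 9, 11]
Visit 10; enqueue 5 → queue [0, 3, 6, 7, 13, 4, 9, 11, 5]
Visit 0; enqueue 1 → queue [3, 6, 7, 13, 4, 9, 11, 5, 1]
Visit 3 → queue [6, 7, 13, 4, 9, 11, 5, 1]
Visit 6 → queue [7, 13, 4, 9, 11, 5, 1]
Visit 7 → queue [13, 4, 9, 11, 5, 1]
Visit 13 → queue [4, 9, 11, 5, 1]
Visit 4; enqueue 14 → queue [9, 11, 5, 1, 14]
Visit 9 → queue [11, 5, 1, 14]
Visit 11 → queue [5, 1, 14]
Visit 5 → queue [1, 14]
Visit 1 → queue [14]
Visit 14 → queue []

12 → 2 → 8 → 10 → 0 → 3 → 6 → 7 → 13 → 4 → 9 → 11 → 5 → 1 → 14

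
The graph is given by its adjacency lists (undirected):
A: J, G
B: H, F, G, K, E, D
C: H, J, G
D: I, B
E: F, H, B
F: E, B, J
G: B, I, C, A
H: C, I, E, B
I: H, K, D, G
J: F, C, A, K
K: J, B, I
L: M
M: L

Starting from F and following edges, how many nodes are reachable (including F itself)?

BFS from F visits: F, E, B, J, H, G, K, D, C, A, I
Reachable nodes: 11 of 13 total.

11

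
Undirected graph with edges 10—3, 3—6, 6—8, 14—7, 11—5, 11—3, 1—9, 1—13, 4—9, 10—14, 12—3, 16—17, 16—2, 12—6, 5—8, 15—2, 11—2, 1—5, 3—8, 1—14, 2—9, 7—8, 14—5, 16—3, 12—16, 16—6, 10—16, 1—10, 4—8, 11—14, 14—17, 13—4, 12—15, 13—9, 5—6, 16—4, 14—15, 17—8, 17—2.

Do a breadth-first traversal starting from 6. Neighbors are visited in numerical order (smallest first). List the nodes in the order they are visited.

6, 3, 5, 8, 12, 16, 10, 11, 1, 14, 4, 7, 17, 15, 2, 9, 13

Visit 6; enqueue 3, 5, 8, 12, 16 → queue [3, 5, 8, 12, 16]
Visit 3; enqueue 10, 11 → queue [5, 8, 12, 16, 10, 11]
Visit 5; enqueue 1, 14 → queue [8, 12, 16, 10, 11, 1, 14]
Visit 8; enqueue 4, 7, 17 → queue [12, 16, 10, 11, 1, 14, 4, 7, 17]
Visit 12; enqueue 15 → queue [16, 10, 11, 1, 14, 4, 7, 17, 15]
Visit 16; enqueue 2 → queue [10, 11, 1, 14, 4, 7, 17, 15, 2]
Visit 10 → queue [11, 1, 14, 4, 7, 17, 15, 2]
Visit 11 → queue [1, 14, 4, 7, 17, 15, 2]
Visit 1; enqueue 9, 13 → queue [14, 4, 7, 17, 15, 2, 9, 13]
Visit 14 → queue [4, 7, 17, 15, 2, 9, 13]
Visit 4 → queue [7, 17, 15, 2, 9, 13]
Visit 7 → queue [17, 15, 2, 9, 13]
Visit 17 → queue [15, 2, 9, 13]
Visit 15 → queue [2, 9, 13]
Visit 2 → queue [9, 13]
Visit 9 → queue [13]
Visit 13 → queue []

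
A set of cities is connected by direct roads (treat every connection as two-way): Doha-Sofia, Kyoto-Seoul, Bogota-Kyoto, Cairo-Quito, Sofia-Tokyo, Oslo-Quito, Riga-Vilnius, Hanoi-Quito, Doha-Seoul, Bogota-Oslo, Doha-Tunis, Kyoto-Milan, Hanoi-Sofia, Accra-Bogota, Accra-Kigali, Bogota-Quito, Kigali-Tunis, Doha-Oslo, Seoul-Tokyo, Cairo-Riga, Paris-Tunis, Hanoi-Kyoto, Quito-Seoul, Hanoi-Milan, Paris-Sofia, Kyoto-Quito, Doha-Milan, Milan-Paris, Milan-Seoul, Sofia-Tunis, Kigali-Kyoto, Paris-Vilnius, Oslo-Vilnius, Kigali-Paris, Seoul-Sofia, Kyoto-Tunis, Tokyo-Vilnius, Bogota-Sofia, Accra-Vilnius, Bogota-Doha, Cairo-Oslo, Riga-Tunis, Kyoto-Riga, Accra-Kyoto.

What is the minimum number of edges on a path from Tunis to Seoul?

2

Level 0: Tunis
Level 1: Doha, Kigali, Kyoto, Paris, Riga, Sofia
Level 2: Accra, Bogota, Cairo, Hanoi, Milan, Oslo, Quito, Seoul, Tokyo, Vilnius
Seoul first appears at level 2.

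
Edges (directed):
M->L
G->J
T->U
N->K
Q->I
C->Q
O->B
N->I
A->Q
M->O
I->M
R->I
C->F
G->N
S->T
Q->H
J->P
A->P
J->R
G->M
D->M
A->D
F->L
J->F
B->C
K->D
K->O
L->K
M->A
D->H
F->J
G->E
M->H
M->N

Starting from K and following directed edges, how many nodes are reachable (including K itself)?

BFS from K visits: K, O, D, B, M, H, C, N, L, A, Q, F, I, P, J, R
Reachable nodes: 16 of 21 total.

16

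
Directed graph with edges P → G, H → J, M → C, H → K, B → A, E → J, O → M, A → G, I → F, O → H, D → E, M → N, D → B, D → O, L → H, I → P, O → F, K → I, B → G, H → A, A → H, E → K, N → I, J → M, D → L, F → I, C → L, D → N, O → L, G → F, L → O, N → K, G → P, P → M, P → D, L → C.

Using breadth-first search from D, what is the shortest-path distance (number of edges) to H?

2

Level 0: D
Level 1: B, E, L, N, O
Level 2: A, C, F, G, H, I, J, K, M
Level 3: P
H first appears at level 2.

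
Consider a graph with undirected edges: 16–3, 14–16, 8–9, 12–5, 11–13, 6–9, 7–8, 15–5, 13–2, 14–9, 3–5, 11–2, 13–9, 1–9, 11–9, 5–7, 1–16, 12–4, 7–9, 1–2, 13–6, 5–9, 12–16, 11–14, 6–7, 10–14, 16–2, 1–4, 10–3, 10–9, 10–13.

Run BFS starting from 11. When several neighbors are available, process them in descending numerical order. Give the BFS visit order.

11, 14, 13, 9, 2, 16, 10, 6, 8, 7, 5, 1, 12, 3, 15, 4

Visit 11; enqueue 14, 13, 9, 2 → queue [14, 13, 9, 2]
Visit 14; enqueue 16, 10 → queue [13, 9, 2, 16, 10]
Visit 13; enqueue 6 → queue [9, 2, 16, 10, 6]
Visit 9; enqueue 8, 7, 5, 1 → queue [2, 16, 10, 6, 8, 7, 5, 1]
Visit 2 → queue [16, 10, 6, 8, 7, 5, 1]
Visit 16; enqueue 12, 3 → queue [10, 6, 8, 7, 5, 1, 12, 3]
Visit 10 → queue [6, 8, 7, 5, 1, 12, 3]
Visit 6 → queue [8, 7, 5, 1, 12, 3]
Visit 8 → queue [7, 5, 1, 12, 3]
Visit 7 → queue [5, 1, 12, 3]
Visit 5; enqueue 15 → queue [1, 12, 3, 15]
Visit 1; enqueue 4 → queue [12, 3, 15, 4]
Visit 12 → queue [3, 15, 4]
Visit 3 → queue [15, 4]
Visit 15 → queue [4]
Visit 4 → queue []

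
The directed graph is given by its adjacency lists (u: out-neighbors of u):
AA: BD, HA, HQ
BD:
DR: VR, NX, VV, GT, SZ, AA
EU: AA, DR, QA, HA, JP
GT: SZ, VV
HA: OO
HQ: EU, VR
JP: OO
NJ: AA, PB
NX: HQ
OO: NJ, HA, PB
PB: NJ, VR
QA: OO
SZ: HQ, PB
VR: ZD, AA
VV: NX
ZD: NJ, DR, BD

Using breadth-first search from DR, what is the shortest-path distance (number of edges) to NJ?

Level 0: DR
Level 1: AA, GT, NX, SZ, VR, VV
Level 2: BD, HA, HQ, PB, ZD
Level 3: EU, NJ, OO
Level 4: JP, QA
NJ first appears at level 3.

3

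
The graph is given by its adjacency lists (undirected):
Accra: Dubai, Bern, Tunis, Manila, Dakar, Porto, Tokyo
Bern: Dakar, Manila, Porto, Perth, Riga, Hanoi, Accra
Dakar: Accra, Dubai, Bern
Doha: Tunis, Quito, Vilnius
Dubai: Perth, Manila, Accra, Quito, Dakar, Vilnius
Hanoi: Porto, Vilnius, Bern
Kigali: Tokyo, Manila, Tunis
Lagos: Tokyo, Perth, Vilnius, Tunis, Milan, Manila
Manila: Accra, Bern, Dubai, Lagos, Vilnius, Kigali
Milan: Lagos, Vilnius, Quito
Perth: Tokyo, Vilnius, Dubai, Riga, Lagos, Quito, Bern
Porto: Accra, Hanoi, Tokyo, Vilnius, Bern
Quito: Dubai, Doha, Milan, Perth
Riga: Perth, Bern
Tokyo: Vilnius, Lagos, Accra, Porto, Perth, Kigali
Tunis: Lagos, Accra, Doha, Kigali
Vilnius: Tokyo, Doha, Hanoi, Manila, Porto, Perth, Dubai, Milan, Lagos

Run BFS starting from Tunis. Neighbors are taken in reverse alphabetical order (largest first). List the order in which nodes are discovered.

Tunis → Lagos → Kigali → Doha → Accra → Vilnius → Tokyo → Perth → Milan → Manila → Quito → Porto → Dubai → Dakar → Bern → Hanoi → Riga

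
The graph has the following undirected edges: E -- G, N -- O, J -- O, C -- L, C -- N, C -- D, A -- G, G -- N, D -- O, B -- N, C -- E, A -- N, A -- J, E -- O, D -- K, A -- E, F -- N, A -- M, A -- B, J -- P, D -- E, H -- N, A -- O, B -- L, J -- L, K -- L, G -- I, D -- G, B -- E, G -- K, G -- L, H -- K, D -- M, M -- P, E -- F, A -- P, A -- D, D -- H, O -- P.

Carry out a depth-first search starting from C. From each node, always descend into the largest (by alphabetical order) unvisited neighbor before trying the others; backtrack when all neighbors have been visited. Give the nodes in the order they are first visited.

Visit C
C → N
N → O
O → P
P → M
M → D
D → K
K → L
L → J
J → A
A → G
G → I
G → E
E → F
E → B
K → H

C, N, O, P, M, D, K, L, J, A, G, I, E, F, B, H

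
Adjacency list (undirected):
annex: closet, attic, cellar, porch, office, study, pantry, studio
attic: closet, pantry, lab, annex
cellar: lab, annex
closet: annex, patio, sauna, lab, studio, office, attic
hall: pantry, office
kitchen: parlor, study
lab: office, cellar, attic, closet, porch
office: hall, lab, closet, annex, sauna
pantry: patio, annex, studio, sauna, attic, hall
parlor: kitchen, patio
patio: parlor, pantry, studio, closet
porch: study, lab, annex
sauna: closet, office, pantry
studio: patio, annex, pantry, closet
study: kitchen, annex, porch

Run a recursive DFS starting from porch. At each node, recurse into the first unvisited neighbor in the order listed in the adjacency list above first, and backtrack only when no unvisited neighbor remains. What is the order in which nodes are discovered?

Visit porch
porch → study
study → kitchen
kitchen → parlor
parlor → patio
patio → pantry
pantry → annex
annex → closet
closet → sauna
sauna → office
office → hall
office → lab
lab → cellar
lab → attic
closet → studio

porch → study → kitchen → parlor → patio → pantry → annex → closet → sauna → office → hall → lab → cellar → attic → studio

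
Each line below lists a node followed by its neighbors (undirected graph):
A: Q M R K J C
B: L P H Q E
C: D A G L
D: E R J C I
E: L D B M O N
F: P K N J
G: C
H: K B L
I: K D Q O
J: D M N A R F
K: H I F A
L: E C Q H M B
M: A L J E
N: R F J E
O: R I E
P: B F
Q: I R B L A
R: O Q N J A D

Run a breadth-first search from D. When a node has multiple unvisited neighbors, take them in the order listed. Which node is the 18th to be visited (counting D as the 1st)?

Visit D; enqueue E, R, J, C, I → queue [E, R, J, C, I]
Visit E; enqueue L, B, M, O, N → queue [R, J, C, I, L, B, M, O, N]
Visit R; enqueue Q, A → queue [J, C, I, L, B, M, O, N, Q, A]
Visit J; enqueue F → queue [C, I, L, B, M, O, N, Q, A, F]
Visit C; enqueue G → queue [I, L, B, M, O, N, Q, A, F, G]
Visit I; enqueue K → queue [L, B, M, O, N, Q, A, F, G, K]
Visit L; enqueue H → queue [B, M, O, N, Q, A, F, G, K, H]
Visit B; enqueue P → queue [M, O, N, Q, A, F, G, K, H, P]
Visit M → queue [O, N, Q, A, F, G, K, H, P]
Visit O → queue [N, Q, A, F, G, K, H, P]
Visit N → queue [Q, A, F, G, K, H, P]
Visit Q → queue [A, F, G, K, H, P]
Visit A → queue [F, G, K, H, P]
Visit F → queue [G, K, H, P]
Visit G → queue [K, H, P]
Visit K → queue [H, P]
Visit H → queue [P]
Visit P → queue []

Visit order: D, E, R, J, C, I, L, B, M, O, N, Q, A, F, G, K, H, P

P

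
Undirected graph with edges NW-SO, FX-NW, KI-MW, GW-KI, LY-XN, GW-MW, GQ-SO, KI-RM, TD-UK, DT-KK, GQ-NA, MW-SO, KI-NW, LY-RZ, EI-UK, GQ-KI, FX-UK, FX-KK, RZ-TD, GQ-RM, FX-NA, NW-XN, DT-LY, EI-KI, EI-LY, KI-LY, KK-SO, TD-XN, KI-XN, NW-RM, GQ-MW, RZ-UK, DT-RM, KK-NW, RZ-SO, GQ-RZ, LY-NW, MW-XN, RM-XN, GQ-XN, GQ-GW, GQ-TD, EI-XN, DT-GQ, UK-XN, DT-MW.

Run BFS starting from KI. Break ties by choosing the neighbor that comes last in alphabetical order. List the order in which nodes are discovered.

Visit KI; enqueue XN, RM, NW, MW, LY, GW, GQ, EI → queue [XN, RM, NW, MW, LY, GW, GQ, EI]
Visit XN; enqueue UK, TD → queue [RM, NW, MW, LY, GW, GQ, EI, UK, TD]
Visit RM; enqueue DT → queue [NW, MW, LY, GW, GQ, EI, UK, TD, DT]
Visit NW; enqueue SO, KK, FX → queue [MW, LY, GW, GQ, EI, UK, TD, DT, SO, KK, FX]
Visit MW → queue [LY, GW, GQ, EI, UK, TD, DT, SO, KK, FX]
Visit LY; enqueue RZ → queue [GW, GQ, EI, UK, TD, DT, SO, KK, FX, RZ]
Visit GW → queue [GQ, EI, UK, TD, DT, SO, KK, FX, RZ]
Visit GQ; enqueue NA → queue [EI, UK, TD, DT, SO, KK, FX, RZ, NA]
Visit EI → queue [UK, TD, DT, SO, KK, FX, RZ, NA]
Visit UK → queue [TD, DT, SO, KK, FX, RZ, NA]
Visit TD → queue [DT, SO, KK, FX, RZ, NA]
Visit DT → queue [SO, KK, FX, RZ, NA]
Visit SO → queue [KK, FX, RZ, NA]
Visit KK → queue [FX, RZ, NA]
Visit FX → queue [RZ, NA]
Visit RZ → queue [NA]
Visit NA → queue []

KI, XN, RM, NW, MW, LY, GW, GQ, EI, UK, TD, DT, SO, KK, FX, RZ, NA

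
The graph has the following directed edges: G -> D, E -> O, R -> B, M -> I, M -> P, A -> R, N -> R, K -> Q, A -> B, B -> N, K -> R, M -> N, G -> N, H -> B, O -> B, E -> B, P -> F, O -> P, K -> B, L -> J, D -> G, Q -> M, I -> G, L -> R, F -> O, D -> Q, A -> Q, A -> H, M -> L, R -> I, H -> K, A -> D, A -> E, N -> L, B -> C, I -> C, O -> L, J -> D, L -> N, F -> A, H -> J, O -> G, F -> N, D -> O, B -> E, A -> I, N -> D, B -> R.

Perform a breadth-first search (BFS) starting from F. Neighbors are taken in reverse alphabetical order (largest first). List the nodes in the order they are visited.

F, O, N, A, P, L, G, B, R, D, Q, I, H, E, J, C, M, K

Visit F; enqueue O, N, A → queue [O, N, A]
Visit O; enqueue P, L, G, B → queue [N, A, P, L, G, B]
Visit N; enqueue R, D → queue [A, P, L, G, B, R, D]
Visit A; enqueue Q, I, H, E → queue [P, L, G, B, R, D, Q, I, H, E]
Visit P → queue [L, G, B, R, D, Q, I, H, E]
Visit L; enqueue J → queue [G, B, R, D, Q, I, H, E, J]
Visit G → queue [B, R, D, Q, I, H, E, J]
Visit B; enqueue C → queue [R, D, Q, I, H, E, J, C]
Visit R → queue [D, Q, I, H, E, J, C]
Visit D → queue [Q, I, H, E, J, C]
Visit Q; enqueue M → queue [I, H, E, J, C, M]
Visit I → queue [H, E, J, C, M]
Visit H; enqueue K → queue [E, J, C, M, K]
Visit E → queue [J, C, M, K]
Visit J → queue [C, M, K]
Visit C → queue [M, K]
Visit M → queue [K]
Visit K → queue []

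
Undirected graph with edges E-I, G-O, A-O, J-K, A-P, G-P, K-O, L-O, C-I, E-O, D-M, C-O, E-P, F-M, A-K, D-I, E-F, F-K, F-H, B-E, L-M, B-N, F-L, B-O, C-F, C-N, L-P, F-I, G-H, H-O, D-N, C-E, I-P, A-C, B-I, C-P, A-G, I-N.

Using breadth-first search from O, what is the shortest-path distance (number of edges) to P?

Level 0: O
Level 1: A, B, C, E, G, H, K, L
Level 2: F, I, J, M, N, P
Level 3: D
P first appears at level 2.

2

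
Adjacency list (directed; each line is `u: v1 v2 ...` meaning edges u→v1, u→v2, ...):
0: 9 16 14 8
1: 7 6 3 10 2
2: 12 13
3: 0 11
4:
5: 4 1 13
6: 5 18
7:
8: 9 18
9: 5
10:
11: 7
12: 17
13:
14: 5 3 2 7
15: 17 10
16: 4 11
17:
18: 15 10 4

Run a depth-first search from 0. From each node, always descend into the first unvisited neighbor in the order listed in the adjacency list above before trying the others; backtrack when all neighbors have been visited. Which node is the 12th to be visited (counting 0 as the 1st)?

Visit 0
0 → 9
9 → 5
5 → 4
5 → 1
1 → 7
1 → 6
6 → 18
18 → 15
15 → 17
15 → 10
1 → 3
3 → 11
1 → 2
2 → 12
2 → 13
0 → 16
0 → 14
0 → 8

Visit order: 0, 9, 5, 4, 1, 7, 6, 18, 15, 17, 10, 3, 11, 2, 12, 13, 16, 14, 8

3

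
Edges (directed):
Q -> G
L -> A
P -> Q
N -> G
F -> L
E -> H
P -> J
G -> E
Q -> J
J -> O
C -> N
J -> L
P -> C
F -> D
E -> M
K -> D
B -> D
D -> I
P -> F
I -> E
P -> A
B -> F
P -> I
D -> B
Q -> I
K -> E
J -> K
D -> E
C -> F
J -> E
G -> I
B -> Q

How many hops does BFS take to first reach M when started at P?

Level 0: P
Level 1: A, C, F, I, J, Q
Level 2: D, E, G, K, L, N, O
Level 3: B, H, M
M first appears at level 3.

3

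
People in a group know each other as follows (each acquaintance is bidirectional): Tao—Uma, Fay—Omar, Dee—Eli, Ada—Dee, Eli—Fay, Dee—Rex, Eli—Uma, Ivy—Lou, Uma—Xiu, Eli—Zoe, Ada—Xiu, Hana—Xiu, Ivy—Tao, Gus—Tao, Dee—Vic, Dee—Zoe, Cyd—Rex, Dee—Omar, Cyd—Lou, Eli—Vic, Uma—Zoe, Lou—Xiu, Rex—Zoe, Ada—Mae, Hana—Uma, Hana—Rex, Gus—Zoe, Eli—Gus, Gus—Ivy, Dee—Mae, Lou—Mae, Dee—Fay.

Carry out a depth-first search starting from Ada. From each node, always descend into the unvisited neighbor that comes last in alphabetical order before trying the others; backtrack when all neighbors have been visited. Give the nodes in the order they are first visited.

Visit Ada
Ada → Xiu
Xiu → Uma
Uma → Zoe
Zoe → Rex
Rex → Hana
Rex → Dee
Dee → Vic
Vic → Eli
Eli → Gus
Gus → Tao
Tao → Ivy
Ivy → Lou
Lou → Mae
Lou → Cyd
Eli → Fay
Fay → Omar

Ada Xiu Uma Zoe Rex Hana Dee Vic Eli Gus Tao Ivy Lou Mae Cyd Fay Omar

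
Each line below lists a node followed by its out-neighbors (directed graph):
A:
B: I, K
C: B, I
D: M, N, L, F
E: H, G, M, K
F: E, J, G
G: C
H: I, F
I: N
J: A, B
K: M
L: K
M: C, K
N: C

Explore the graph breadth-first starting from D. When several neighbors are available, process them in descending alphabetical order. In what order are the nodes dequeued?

Visit D; enqueue N, M, L, F → queue [N, M, L, F]
Visit N; enqueue C → queue [M, L, F, C]
Visit M; enqueue K → queue [L, F, C, K]
Visit L → queue [F, C, K]
Visit F; enqueue J, G, E → queue [C, K, J, G, E]
Visit C; enqueue I, B → queue [K, J, G, E, I, B]
Visit K → queue [J, G, E, I, B]
Visit J; enqueue A → queue [G, E, I, B, A]
Visit G → queue [E, I, B, A]
Visit E; enqueue H → queue [I, B, A, H]
Visit I → queue [B, A, H]
Visit B → queue [A, H]
Visit A → queue [H]
Visit H → queue []

D -> N -> M -> L -> F -> C -> K -> J -> G -> E -> I -> B -> A -> H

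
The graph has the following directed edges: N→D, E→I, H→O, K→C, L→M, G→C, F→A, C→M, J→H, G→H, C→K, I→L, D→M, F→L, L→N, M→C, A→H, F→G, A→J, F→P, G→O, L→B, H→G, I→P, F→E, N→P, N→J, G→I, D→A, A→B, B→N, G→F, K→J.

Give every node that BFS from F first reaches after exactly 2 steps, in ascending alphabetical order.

Level 0: F
Level 1: A, E, G, L, P
Level 2: B, C, H, I, J, M, N, O
Level 3: D, K

B, C, H, I, J, M, N, O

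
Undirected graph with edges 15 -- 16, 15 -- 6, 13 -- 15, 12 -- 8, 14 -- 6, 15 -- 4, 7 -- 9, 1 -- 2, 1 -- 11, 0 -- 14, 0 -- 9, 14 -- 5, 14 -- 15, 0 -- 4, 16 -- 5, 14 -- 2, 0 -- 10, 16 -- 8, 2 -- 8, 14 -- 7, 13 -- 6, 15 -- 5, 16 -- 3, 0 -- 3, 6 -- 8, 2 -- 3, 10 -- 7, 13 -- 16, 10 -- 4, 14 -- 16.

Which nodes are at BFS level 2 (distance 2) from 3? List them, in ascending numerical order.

Level 0: 3
Level 1: 0, 2, 16
Level 2: 1, 4, 5, 8, 9, 10, 13, 14, 15
Level 3: 6, 7, 11, 12

1, 4, 5, 8, 9, 10, 13, 14, 15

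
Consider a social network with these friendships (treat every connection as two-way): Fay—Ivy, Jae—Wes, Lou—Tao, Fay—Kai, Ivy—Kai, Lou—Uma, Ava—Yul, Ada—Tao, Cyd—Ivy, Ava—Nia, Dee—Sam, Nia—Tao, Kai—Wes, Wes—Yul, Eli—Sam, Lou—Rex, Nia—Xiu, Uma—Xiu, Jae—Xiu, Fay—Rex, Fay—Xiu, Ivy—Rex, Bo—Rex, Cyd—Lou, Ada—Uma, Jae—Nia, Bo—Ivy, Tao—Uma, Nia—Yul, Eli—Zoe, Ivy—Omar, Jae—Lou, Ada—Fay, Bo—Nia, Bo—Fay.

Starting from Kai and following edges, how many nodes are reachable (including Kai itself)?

17

BFS from Kai visits: Kai, Wes, Ivy, Fay, Yul, Jae, Rex, Omar, Cyd, Bo, Xiu, Ada, Nia, Ava, Lou, Uma, Tao
Reachable nodes: 17 of 21 total.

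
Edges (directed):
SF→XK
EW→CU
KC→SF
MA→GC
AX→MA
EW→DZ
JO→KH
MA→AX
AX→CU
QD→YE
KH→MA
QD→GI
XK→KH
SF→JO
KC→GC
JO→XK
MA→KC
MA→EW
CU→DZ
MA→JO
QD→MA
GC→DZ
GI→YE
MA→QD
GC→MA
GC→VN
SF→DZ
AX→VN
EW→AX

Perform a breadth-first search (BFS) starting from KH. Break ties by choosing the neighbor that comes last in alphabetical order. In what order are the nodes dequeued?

KH MA QD KC JO GC EW AX YE GI SF XK VN DZ CU

Visit KH; enqueue MA → queue [MA]
Visit MA; enqueue QD, KC, JO, GC, EW, AX → queue [QD, KC, JO, GC, EW, AX]
Visit QD; enqueue YE, GI → queue [KC, JO, GC, EW, AX, YE, GI]
Visit KC; enqueue SF → queue [JO, GC, EW, AX, YE, GI, SF]
Visit JO; enqueue XK → queue [GC, EW, AX, YE, GI, SF, XK]
Visit GC; enqueue VN, DZ → queue [EW, AX, YE, GI, SF, XK, VN, DZ]
Visit EW; enqueue CU → queue [AX, YE, GI, SF, XK, VN, DZ, CU]
Visit AX → queue [YE, GI, SF, XK, VN, DZ, CU]
Visit YE → queue [GI, SF, XK, VN, DZ, CU]
Visit GI → queue [SF, XK, VN, DZ, CU]
Visit SF → queue [XK, VN, DZ, CU]
Visit XK → queue [VN, DZ, CU]
Visit VN → queue [DZ, CU]
Visit DZ → queue [CU]
Visit CU → queue []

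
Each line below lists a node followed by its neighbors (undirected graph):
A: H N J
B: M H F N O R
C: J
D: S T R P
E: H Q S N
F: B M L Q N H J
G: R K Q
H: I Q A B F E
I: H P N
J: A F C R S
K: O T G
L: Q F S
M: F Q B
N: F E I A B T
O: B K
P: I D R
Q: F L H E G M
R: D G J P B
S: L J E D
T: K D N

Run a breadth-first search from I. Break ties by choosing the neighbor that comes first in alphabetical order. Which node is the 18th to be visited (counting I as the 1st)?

Visit I; enqueue H, N, P → queue [H, N, P]
Visit H; enqueue A, B, E, F, Q → queue [N, P, A, B, E, F, Q]
Visit N; enqueue T → queue [P, A, B, E, F, Q, T]
Visit P; enqueue D, R → queue [A, B, E, F, Q, T, D, R]
Visit A; enqueue J → queue [B, E, F, Q, T, D, R, J]
Visit B; enqueue M, O → queue [E, F, Q, T, D, R, J, M, O]
Visit E; enqueue S → queue [F, Q, T, D, R, J, M, O, S]
Visit F; enqueue L → queue [Q, T, D, R, J, M, O, S, L]
Visit Q; enqueue G → queue [T, D, R, J, M, O, S, L, G]
Visit T; enqueue K → queue [D, R, J, M, O, S, L, G, K]
Visit D → queue [R, J, M, O, S, L, G, K]
Visit R → queue [J, M, O, S, L, G, K]
Visit J; enqueue C → queue [M, O, S, L, G, K, C]
Visit M → queue [O, S, L, G, K, C]
Visit O → queue [S, L, G, K, C]
Visit S → queue [L, G, K, C]
Visit L → queue [G, K, C]
Visit G → queue [K, C]
Visit K → queue [C]
Visit C → queue []

Visit order: I, H, N, P, A, B, E, F, Q, T, D, R, J, M, O, S, L, G, K, C

G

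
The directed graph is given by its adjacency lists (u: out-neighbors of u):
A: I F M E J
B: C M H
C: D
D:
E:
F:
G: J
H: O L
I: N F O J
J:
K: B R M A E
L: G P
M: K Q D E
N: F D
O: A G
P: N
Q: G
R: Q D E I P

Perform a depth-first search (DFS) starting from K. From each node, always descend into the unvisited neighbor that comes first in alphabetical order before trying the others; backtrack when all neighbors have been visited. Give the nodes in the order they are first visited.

K A E F I J N D O G M Q B C H L P R

Visit K
K → A
A → E
A → F
A → I
I → J
I → N
N → D
I → O
O → G
A → M
M → Q
K → B
B → C
B → H
H → L
L → P
K → R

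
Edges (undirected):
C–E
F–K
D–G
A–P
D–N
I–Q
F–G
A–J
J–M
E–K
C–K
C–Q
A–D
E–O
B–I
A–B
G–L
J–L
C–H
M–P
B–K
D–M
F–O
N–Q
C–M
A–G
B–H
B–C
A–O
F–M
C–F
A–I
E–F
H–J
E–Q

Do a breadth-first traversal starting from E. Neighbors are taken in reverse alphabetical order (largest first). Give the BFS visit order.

Visit E; enqueue Q, O, K, F, C → queue [Q, O, K, F, C]
Visit Q; enqueue N, I → queue [O, K, F, C, N, I]
Visit O; enqueue A → queue [K, F, C, N, I, A]
Visit K; enqueue B → queue [F, C, N, I, A, B]
Visit F; enqueue M, G → queue [C, N, I, A, B, M, G]
Visit C; enqueue H → queue [N, I, A, B, M, G, H]
Visit N; enqueue D → queue [I, A, B, M, G, H, D]
Visit I → queue [A, B, M, G, H, D]
Visit A; enqueue P, J → queue [B, M, G, H, D, P, J]
Visit B → queue [M, G, H, D, P, J]
Visit M → queue [G, H, D, P, J]
Visit G; enqueue L → queue [H, D, P, J, L]
Visit H → queue [D, P, J, L]
Visit D → queue [P, J, L]
Visit P → queue [J, L]
Visit J → queue [L]
Visit L → queue []

E, Q, O, K, F, C, N, I, A, B, M, G, H, D, P, J, L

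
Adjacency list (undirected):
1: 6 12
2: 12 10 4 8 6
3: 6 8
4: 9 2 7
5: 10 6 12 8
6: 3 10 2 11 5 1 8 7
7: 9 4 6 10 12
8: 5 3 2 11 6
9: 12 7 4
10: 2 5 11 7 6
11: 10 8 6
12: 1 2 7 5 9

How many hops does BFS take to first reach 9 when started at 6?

2

Level 0: 6
Level 1: 1, 2, 3, 5, 7, 8, 10, 11
Level 2: 4, 9, 12
9 first appears at level 2.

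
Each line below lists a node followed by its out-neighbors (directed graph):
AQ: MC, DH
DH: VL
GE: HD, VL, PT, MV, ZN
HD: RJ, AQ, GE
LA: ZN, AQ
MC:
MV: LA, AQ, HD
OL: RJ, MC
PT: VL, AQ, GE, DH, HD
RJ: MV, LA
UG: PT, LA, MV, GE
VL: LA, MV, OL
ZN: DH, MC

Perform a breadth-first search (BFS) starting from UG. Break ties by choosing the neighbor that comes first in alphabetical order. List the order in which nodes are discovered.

Visit UG; enqueue GE, LA, MV, PT → queue [GE, LA, MV, PT]
Visit GE; enqueue HD, VL, ZN → queue [LA, MV, PT, HD, VL, ZN]
Visit LA; enqueue AQ → queue [MV, PT, HD, VL, ZN, AQ]
Visit MV → queue [PT, HD, VL, ZN, AQ]
Visit PT; enqueue DH → queue [HD, VL, ZN, AQ, DH]
Visit HD; enqueue RJ → queue [VL, ZN, AQ, DH, RJ]
Visit VL; enqueue OL → queue [ZN, AQ, DH, RJ, OL]
Visit ZN; enqueue MC → queue [AQ, DH, RJ, OL, MC]
Visit AQ → queue [DH, RJ, OL, MC]
Visit DH → queue [RJ, OL, MC]
Visit RJ → queue [OL, MC]
Visit OL → queue [MC]
Visit MC → queue []

UG, GE, LA, MV, PT, HD, VL, ZN, AQ, DH, RJ, OL, MC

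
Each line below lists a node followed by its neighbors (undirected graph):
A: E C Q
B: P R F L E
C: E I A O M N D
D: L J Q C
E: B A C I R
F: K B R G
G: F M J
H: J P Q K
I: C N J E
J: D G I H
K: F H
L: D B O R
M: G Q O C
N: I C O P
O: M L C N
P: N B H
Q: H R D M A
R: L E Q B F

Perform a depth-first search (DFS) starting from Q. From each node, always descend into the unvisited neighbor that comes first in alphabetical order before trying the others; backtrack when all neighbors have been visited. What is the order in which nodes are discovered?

Q, A, C, D, J, G, F, B, E, I, N, O, L, R, M, P, H, K

Visit Q
Q → A
A → C
C → D
D → J
J → G
G → F
F → B
B → E
E → I
I → N
N → O
O → L
L → R
O → M
N → P
P → H
H → K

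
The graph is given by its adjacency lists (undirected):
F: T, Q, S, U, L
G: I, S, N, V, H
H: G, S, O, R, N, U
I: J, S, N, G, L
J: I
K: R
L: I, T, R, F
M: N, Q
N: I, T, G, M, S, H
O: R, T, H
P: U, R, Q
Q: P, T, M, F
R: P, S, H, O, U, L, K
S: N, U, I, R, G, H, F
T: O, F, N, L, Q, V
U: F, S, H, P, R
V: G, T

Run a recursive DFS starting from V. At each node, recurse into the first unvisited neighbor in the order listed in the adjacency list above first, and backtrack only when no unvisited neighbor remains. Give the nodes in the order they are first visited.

V, G, I, J, S, N, T, O, R, P, U, F, Q, M, L, H, K

Visit V
V → G
G → I
I → J
I → S
S → N
N → T
T → O
O → R
R → P
P → U
U → F
F → Q
Q → M
F → L
U → H
R → K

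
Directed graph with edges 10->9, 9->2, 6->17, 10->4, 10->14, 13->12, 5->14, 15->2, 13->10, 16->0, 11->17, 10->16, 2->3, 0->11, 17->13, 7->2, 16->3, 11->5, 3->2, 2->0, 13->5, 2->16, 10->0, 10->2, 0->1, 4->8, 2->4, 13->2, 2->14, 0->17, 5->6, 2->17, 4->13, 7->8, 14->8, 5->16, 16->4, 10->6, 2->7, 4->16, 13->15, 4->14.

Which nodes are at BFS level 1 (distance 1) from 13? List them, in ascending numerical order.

Level 0: 13
Level 1: 2, 5, 10, 12, 15
Level 2: 0, 3, 4, 6, 7, 9, 14, 16, 17
Level 3: 1, 8, 11

2, 5, 10, 12, 15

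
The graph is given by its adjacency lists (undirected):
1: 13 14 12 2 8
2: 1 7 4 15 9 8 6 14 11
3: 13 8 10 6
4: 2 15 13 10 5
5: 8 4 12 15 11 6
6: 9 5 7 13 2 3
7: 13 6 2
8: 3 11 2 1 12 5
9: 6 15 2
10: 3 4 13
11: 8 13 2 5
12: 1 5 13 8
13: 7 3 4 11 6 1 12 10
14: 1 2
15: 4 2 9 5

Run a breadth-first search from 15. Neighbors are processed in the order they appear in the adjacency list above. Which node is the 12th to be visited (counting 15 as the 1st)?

14

Visit 15; enqueue 4, 2, 9, 5 → queue [4, 2, 9, 5]
Visit 4; enqueue 13, 10 → queue [2, 9, 5, 13, 10]
Visit 2; enqueue 1, 7, 8, 6, 14, 11 → queue [9, 5, 13, 10, 1, 7, 8, 6, 14, 11]
Visit 9 → queue [5, 13, 10, 1, 7, 8, 6, 14, 11]
Visit 5; enqueue 12 → queue [13, 10, 1, 7, 8, 6, 14, 11, 12]
Visit 13; enqueue 3 → queue [10, 1, 7, 8, 6, 14, 11, 12, 3]
Visit 10 → queue [1, 7, 8, 6, 14, 11, 12, 3]
Visit 1 → queue [7, 8, 6, 14, 11, 12, 3]
Visit 7 → queue [8, 6, 14, 11, 12, 3]
Visit 8 → queue [6, 14, 11, 12, 3]
Visit 6 → queue [14, 11, 12, 3]
Visit 14 → queue [11, 12, 3]
Visit 11 → queue [12, 3]
Visit 12 → queue [3]
Visit 3 → queue []

Visit order: 15, 4, 2, 9, 5, 13, 10, 1, 7, 8, 6, 14, 11, 12, 3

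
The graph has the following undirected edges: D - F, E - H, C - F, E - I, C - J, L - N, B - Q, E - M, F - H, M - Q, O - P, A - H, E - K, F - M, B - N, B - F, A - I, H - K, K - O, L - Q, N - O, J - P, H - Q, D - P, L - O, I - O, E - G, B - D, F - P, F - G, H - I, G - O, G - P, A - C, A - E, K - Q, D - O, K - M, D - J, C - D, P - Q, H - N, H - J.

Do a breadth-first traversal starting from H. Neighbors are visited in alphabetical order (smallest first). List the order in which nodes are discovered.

Visit H; enqueue A, E, F, I, J, K, N, Q → queue [A, E, F, I, J, K, N, Q]
Visit A; enqueue C → queue [E, F, I, J, K, N, Q, C]
Visit E; enqueue G, M → queue [F, I, J, K, N, Q, C, G, M]
Visit F; enqueue B, D, P → queue [I, J, K, N, Q, C, G, M, B, D, P]
Visit I; enqueue O → queue [J, K, N, Q, C, G, M, B, D, P, O]
Visit J → queue [K, N, Q, C, G, M, B, D, P, O]
Visit K → queue [N, Q, C, G, M, B, D, P, O]
Visit N; enqueue L → queue [Q, C, G, M, B, D, P, O, L]
Visit Q → queue [C, G, M, B, D, P, O, L]
Visit C → queue [G, M, B, D, P, O, L]
Visit G → queue [M, B, D, P, O, L]
Visit M → queue [B, D, P, O, L]
Visit B → queue [D, P, O, L]
Visit D → queue [P, O, L]
Visit P → queue [O, L]
Visit O → queue [L]
Visit L → queue []

H, A, E, F, I, J, K, N, Q, C, G, M, B, D, P, O, L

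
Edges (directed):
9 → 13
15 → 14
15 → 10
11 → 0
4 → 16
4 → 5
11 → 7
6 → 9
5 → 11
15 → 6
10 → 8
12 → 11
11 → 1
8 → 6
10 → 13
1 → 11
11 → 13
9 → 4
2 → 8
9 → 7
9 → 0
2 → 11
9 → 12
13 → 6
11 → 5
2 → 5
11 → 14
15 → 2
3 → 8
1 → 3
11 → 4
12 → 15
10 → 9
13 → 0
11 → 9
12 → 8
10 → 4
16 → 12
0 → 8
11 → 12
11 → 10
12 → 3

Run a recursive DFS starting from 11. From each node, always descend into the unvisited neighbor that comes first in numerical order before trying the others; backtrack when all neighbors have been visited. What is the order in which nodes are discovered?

11, 0, 8, 6, 9, 4, 5, 16, 12, 3, 15, 2, 10, 13, 14, 7, 1

Visit 11
11 → 0
0 → 8
8 → 6
6 → 9
9 → 4
4 → 5
4 → 16
16 → 12
12 → 3
12 → 15
15 → 2
15 → 10
10 → 13
15 → 14
9 → 7
11 → 1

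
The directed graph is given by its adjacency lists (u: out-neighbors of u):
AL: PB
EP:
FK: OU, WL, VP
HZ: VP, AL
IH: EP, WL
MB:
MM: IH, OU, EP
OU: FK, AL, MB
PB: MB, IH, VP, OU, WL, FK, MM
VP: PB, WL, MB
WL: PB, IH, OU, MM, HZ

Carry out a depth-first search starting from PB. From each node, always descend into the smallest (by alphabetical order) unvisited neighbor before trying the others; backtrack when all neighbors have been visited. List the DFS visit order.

Visit PB
PB → FK
FK → OU
OU → AL
OU → MB
FK → VP
VP → WL
WL → HZ
WL → IH
IH → EP
WL → MM

PB, FK, OU, AL, MB, VP, WL, HZ, IH, EP, MM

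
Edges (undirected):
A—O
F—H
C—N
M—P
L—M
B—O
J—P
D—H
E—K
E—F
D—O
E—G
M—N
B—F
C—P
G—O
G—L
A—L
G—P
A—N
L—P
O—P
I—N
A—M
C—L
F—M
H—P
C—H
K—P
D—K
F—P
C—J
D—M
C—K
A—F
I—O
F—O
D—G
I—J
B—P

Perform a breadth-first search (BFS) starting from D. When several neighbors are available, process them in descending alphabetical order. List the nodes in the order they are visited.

D O M K H G P I F B A N L E C J

Visit D; enqueue O, M, K, H, G → queue [O, M, K, H, G]
Visit O; enqueue P, I, F, B, A → queue [M, K, H, G, P, I, F, B, A]
Visit M; enqueue N, L → queue [K, H, G, P, I, F, B, A, N, L]
Visit K; enqueue E, C → queue [H, G, P, I, F, B, A, N, L, E, C]
Visit H → queue [G, P, I, F, B, A, N, L, E, C]
Visit G → queue [P, I, F, B, A, N, L, E, C]
Visit P; enqueue J → queue [I, F, B, A, N, L, E, C, J]
Visit I → queue [F, B, A, N, L, E, C, J]
Visit F → queue [B, A, N, L, E, C, J]
Visit B → queue [A, N, L, E, C, J]
Visit A → queue [N, L, E, C, J]
Visit N → queue [L, E, C, J]
Visit L → queue [E, C, J]
Visit E → queue [C, J]
Visit C → queue [J]
Visit J → queue []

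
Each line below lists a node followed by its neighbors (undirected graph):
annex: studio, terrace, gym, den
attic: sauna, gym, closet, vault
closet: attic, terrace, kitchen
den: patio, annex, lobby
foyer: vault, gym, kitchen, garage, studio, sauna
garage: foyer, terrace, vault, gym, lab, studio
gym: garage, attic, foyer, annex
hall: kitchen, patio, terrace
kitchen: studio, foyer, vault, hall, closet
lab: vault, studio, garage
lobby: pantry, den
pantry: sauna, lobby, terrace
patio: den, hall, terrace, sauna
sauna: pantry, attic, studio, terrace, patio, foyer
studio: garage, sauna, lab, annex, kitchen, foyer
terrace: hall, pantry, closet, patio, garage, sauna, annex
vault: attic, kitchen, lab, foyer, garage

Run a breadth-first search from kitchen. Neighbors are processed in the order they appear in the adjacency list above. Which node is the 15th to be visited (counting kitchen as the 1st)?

Visit kitchen; enqueue studio, foyer, vault, hall, closet → queue [studio, foyer, vault, hall, closet]
Visit studio; enqueue garage, sauna, lab, annex → queue [foyer, vault, hall, closet, garage, sauna, lab, annex]
Visit foyer; enqueue gym → queue [vault, hall, closet, garage, sauna, lab, annex, gym]
Visit vault; enqueue attic → queue [hall, closet, garage, sauna, lab, annex, gym, attic]
Visit hall; enqueue patio, terrace → queue [closet, garage, sauna, lab, annex, gym, attic, patio, terrace]
Visit closet → queue [garage, sauna, lab, annex, gym, attic, patio, terrace]
Visit garage → queue [sauna, lab, annex, gym, attic, patio, terrace]
Visit sauna; enqueue pantry → queue [lab, annex, gym, attic, patio, terrace, pantry]
Visit lab → queue [annex, gym, attic, patio, terrace, pantry]
Visit annex; enqueue den → queue [gym, attic, patio, terrace, pantry, den]
Visit gym → queue [attic, patio, terrace, pantry, den]
Visit attic → queue [patio, terrace, pantry, den]
Visit patio → queue [terrace, pantry, den]
Visit terrace → queue [pantry, den]
Visit pantry; enqueue lobby → queue [den, lobby]
Visit den → queue [lobby]
Visit lobby → queue []

Visit order: kitchen, studio, foyer, vault, hall, closet, garage, sauna, lab, annex, gym, attic, patio, terrace, pantry, den, lobby

pantry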